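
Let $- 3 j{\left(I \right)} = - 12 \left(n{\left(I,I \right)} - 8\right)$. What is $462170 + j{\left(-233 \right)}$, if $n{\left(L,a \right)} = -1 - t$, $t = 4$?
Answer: $462118$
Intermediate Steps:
$n{\left(L,a \right)} = -5$ ($n{\left(L,a \right)} = -1 - 4 = -5$)
$j{\left(I \right)} = -52$ ($j{\left(I \right)} = - \frac{\left(-12\right) \left(-5 - 8\right)}{3} = - \frac{\left(-12\right) \left(-13\right)}{3} = \left(- \frac{1}{3}\right) 156 = -52$)
$462170 + j{\left(-233 \right)} = 462170 - 52 = 462118$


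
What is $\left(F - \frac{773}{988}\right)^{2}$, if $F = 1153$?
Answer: $\frac{1295934068881}{976144} \approx 1.3276 \cdot 10^{6}$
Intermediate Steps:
$\left(F - \frac{773}{988}\right)^{2} = \left(1153 - \frac{773}{988}\right)^{2} = \left(\frac{1138391}{988}\right)^{2} = \frac{1295934068881}{976144}$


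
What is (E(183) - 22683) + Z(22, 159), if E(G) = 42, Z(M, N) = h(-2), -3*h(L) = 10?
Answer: -67933/3 ≈ -22644.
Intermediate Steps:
h(L) = -10/3 (h(L) = -⅓*10 = -10/3)
Z(M, N) = -10/3
(E(183) - 22683) + Z(22, 159) = (42 - 22683) - 10/3 = -22641 - 10/3 = -67933/3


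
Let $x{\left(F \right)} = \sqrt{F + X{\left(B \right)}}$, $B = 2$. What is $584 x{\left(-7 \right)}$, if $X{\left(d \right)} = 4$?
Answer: $584 i \sqrt{3} \approx 1011.5 i$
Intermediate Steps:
$x{\left(F \right)} = \sqrt{4 + F}$ ($x{\left(F \right)} = \sqrt{F + 4} = \sqrt{4 + F}$)
$584 x{\left(-7 \right)} = 584 \sqrt{4 - 7} = 584 \sqrt{-3} = 584 i \sqrt{3}$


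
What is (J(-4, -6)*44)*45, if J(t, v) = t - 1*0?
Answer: -7920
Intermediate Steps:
J(t, v) = t (J(t, v) = t + 0 = t)
(J(-4, -6)*44)*45 = -4*44*45 = -176*45 = -7920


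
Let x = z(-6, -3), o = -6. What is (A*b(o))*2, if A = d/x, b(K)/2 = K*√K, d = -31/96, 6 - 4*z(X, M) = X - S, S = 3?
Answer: 31*I*√6/15 ≈ 5.0623*I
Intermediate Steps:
z(X, M) = 9/4 - X/4 (z(X, M) = 3/2 - (X - 1*3)/4 = 3/2 - (X - 3)/4 = 3/2 - (-3 + X)/4 = 3/2 + (¾ - X/4) = 9/4 - X/4)
d = -31/96 (d = -31*1/96 = -31/96 ≈ -0.32292)
x = 15/4 (x = 9/4 - ¼*(-6) = 9/4 + 3/2 = 15/4 ≈ 3.7500)
b(K) = 2*K^(3/2) (b(K) = 2*(K*√K) = 2*K^(3/2))
A = -31/360 (A = -31/(96*15/4) = -31/96*4/15 = -31/360 ≈ -0.086111)
(A*b(o))*2 = -31*(-6)^(3/2)/180*2 = -31*(-6*I*√6)/180*2 = -(-31)*I*√6/30*2 = (31*I*√6/30)*2 = 31*I*√6/15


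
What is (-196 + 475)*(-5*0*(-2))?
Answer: 0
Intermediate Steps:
(-196 + 475)*(-5*0*(-2)) = 279*(0*(-2)) = 279*0 = 0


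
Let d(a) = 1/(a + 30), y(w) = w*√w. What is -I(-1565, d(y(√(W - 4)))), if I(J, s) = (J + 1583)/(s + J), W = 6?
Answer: 55881558431162460/4858487567097572201 - 39675754818*2^(¾)/4858487567097572201 - 176344200*2^(¼)/4858487567097572201 + 2645106660*√2/4858487567097572201 ≈ 0.011502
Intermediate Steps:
y(w) = w^(3/2)
d(a) = 1/(30 + a)
I(J, s) = (1583 + J)/(J + s)
-I(-1565, d(y(√(W - 4)))) = -(1583 - 1565)/(-1565 + 1/(30 + (√(6 - 4))^(3/2))) = -18/(-1565 + 1/(30 + (√2)^(3/2))) = -18/(-1565 + 1/(30 + 2^(¾)))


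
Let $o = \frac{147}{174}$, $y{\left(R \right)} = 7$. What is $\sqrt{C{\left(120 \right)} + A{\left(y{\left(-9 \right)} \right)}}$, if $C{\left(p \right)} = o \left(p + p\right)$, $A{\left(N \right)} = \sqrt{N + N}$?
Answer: $\frac{\sqrt{170520 + 841 \sqrt{14}}}{29} \approx 14.37$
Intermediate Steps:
$A{\left(N \right)} = \sqrt{2} \sqrt{N}$ ($A{\left(N \right)} = \sqrt{2 N} = \sqrt{2} \sqrt{N}$)
$o = \frac{49}{58}$ ($o = 147 \cdot \frac{1}{174} = \frac{49}{58} \approx 0.84483$)
$C{\left(p \right)} = \frac{49 p}{29}$ ($C{\left(p \right)} = \frac{49 \left(p + p\right)}{58} = \frac{49 \cdot 2 p}{58} = \frac{49 p}{29}$)
$\sqrt{C{\left(120 \right)} + A{\left(y{\left(-9 \right)} \right)}} = \sqrt{\frac{49}{29} \cdot 120 + \sqrt{2} \sqrt{7}} = \sqrt{\frac{5880}{29} + \sqrt{14}}$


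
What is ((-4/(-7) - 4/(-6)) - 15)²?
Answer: 83521/441 ≈ 189.39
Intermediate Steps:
((-4/(-7) - 4/(-6)) - 15)² = ((-4*(-⅐) - 4*(-⅙)) - 15)² = ((4/7 + ⅔) - 15)² = (26/21 - 15)² = (-289/21)² = 83521/441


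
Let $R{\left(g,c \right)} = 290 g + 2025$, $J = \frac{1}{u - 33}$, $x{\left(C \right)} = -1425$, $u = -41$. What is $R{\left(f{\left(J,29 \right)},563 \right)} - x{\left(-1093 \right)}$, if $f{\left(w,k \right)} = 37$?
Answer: $14180$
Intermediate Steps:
$J = - \frac{1}{74}$ ($J = \frac{1}{-41 - 33} = \frac{1}{-74} = - \frac{1}{74} \approx -0.013514$)
$R{\left(g,c \right)} = 2025 + 290 g$
$R{\left(f{\left(J,29 \right)},563 \right)} - x{\left(-1093 \right)} = \left(2025 + 290 \cdot 37\right) - -1425 = \left(2025 + 10730\right) + 1425 = 12755 + 1425 = 14180$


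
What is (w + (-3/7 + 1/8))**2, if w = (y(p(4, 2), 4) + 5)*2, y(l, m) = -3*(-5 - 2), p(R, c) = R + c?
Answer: 8381025/3136 ≈ 2672.5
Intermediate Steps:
y(l, m) = 21 (y(l, m) = -3*(-7) = 21)
w = 52 (w = (21 + 5)*2 = 26*2 = 52)
(w + (-3/7 + 1/8))**2 = (52 + (-3/7 + 1/8))**2 = (52 - 17/56)**2 = (2895/56)**2 = 8381025/3136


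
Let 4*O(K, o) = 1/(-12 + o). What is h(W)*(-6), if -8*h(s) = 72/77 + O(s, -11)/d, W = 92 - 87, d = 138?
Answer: 914035/1303456 ≈ 0.70124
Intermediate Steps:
W = 5
O(K, o) = 1/(4*(-12 + o))
h(s) = -914035/7820736 (h(s) = -(72/77 + (1/(4*(-12 - 11)))/138)/8 = -(72*(1/77) + ((¼)/(-23))*(1/138))/8 = -(72/77 + ((¼)*(-1/23))*(1/138))/8 = -(72/77 - 1/92*1/138)/8 = -(72/77 - 1/12696)/8 = -⅛*914035/977592 = -914035/7820736)
h(W)*(-6) = -914035/7820736*(-6) = 914035/1303456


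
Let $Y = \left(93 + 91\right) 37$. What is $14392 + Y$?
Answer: $21200$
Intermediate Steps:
$Y = 6808$ ($Y = 184 \cdot 37 = 6808$)
$14392 + Y = 14392 + 6808 = 21200$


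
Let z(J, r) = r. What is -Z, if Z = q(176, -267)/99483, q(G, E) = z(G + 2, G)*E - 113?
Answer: 47105/99483 ≈ 0.47350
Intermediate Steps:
q(G, E) = -113 + E*G (q(G, E) = G*E - 113 = E*G - 113 = -113 + E*G)
Z = -47105/99483 (Z = (-113 - 267*176)/99483 = (-113 - 46992)*(1/99483) = -47105*1/99483 = -47105/99483 ≈ -0.47350)
-Z = -1*(-47105/99483) = 47105/99483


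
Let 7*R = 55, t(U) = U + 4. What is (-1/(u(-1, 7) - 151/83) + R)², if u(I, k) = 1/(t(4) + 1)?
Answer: 5686517281/79780624 ≈ 71.277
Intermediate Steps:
t(U) = 4 + U
u(I, k) = ⅑ (u(I, k) = 1/((4 + 4) + 1) = 1/(8 + 1) = 1/9 = ⅑)
R = 55/7 (R = (⅐)*55 = 55/7 ≈ 7.8571)
(-1/(u(-1, 7) - 151/83) + R)² = (-1/(⅑ - 151/83) + 55/7)² = (-1/(-1276/747) + 55/7)² = (-1*(-747/1276) + 55/7)² = (747/1276 + 55/7)² = (75409/8932)² = 5686517281/79780624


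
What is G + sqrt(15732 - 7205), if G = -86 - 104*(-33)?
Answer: 3346 + sqrt(8527) ≈ 3438.3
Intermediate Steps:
G = 3346 (G = -86 + 3432 = 3346)
G + sqrt(15732 - 7205) = 3346 + sqrt(15732 - 7205) = 3346 + sqrt(8527)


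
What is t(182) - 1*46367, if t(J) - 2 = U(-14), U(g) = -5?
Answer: -46370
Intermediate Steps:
t(J) = -3 (t(J) = 2 - 5 = -3)
t(182) - 1*46367 = -3 - 1*46367 = -3 - 46367 = -46370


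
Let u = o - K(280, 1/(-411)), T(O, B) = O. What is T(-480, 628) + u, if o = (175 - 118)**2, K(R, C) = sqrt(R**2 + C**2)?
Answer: 2769 - sqrt(13243406401)/411 ≈ 2489.0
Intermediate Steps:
K(R, C) = sqrt(C**2 + R**2)
o = 3249 (o = 57**2 = 3249)
u = 3249 - sqrt(13243406401)/411 (u = 3249 - sqrt((1/(-411))**2 + 280**2) = 3249 - sqrt((-1/411)**2 + 78400) = 3249 - sqrt(1/168921 + 78400) = 3249 - sqrt(13243406401/168921) = 3249 - sqrt(13243406401)/411 ≈ 2969.0)
T(-480, 628) + u = -480 + (3249 - sqrt(13243406401)/411) = 2769 - sqrt(13243406401)/411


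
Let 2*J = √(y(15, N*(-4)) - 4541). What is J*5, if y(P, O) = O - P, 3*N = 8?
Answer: 25*I*√411/3 ≈ 168.94*I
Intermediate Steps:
N = 8/3 (N = (⅓)*8 = 8/3 ≈ 2.6667)
J = 5*I*√411/3 (J = √(((8/3)*(-4) - 1*15) - 4541)/2 = √((-32/3 - 15) - 4541)/2 = √(-77/3 - 4541)/2 = √(-13700/3)/2 = (10*I*√411/3)/2 = 5*I*√411/3 ≈ 33.789*I)
J*5 = (5*I*√411/3)*5 = 25*I*√411/3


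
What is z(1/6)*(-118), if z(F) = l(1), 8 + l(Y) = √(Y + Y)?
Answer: 944 - 118*√2 ≈ 777.12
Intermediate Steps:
l(Y) = -8 + √2*√Y (l(Y) = -8 + √(Y + Y) = -8 + √(2*Y) = -8 + √2*√Y)
z(F) = -8 + √2 (z(F) = -8 + √2*√1 = -8 + √2*1 = -8 + √2)
z(1/6)*(-118) = (-8 + √2)*(-118) = 944 - 118*√2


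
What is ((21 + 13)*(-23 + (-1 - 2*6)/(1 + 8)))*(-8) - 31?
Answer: 59561/9 ≈ 6617.9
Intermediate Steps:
((21 + 13)*(-23 + (-1 - 2*6)/(1 + 8)))*(-8) - 31 = (34*(-23 + (-1 - 12)/9))*(-8) - 31 = (34*(-23 - 13*1/9))*(-8) - 31 = (34*(-23 - 13/9))*(-8) - 31 = (34*(-220/9))*(-8) - 31 = -7480/9*(-8) - 31 = 59840/9 - 31 = 59561/9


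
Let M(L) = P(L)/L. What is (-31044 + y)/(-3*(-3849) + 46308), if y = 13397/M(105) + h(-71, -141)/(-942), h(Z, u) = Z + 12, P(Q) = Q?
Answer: -3324683/10899882 ≈ -0.30502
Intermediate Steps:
h(Z, u) = 12 + Z
M(L) = 1 (M(L) = L/L = 1)
y = 12620033/942 (y = 13397/1 + (12 - 71)/(-942) = 13397*1 - 59*(-1/942) = 13397 + 59/942 = 12620033/942 ≈ 13397.)
(-31044 + y)/(-3*(-3849) + 46308) = (-31044 + 12620033/942)/(-3*(-3849) + 46308) = -16623415/(942*(11547 + 46308)) = -16623415/942/57855 = -16623415/942*1/57855 = -3324683/10899882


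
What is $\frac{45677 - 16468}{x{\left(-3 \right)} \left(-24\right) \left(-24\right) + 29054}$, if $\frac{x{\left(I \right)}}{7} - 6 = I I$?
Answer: $\frac{29209}{89534} \approx 0.32623$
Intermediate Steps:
$x{\left(I \right)} = 42 + 7 I^{2}$ ($x{\left(I \right)} = 42 + 7 I I = 42 + 7 I^{2}$)
$\frac{45677 - 16468}{x{\left(-3 \right)} \left(-24\right) \left(-24\right) + 29054} = \frac{45677 - 16468}{\left(42 + 7 \left(-3\right)^{2}\right) \left(-24\right) \left(-24\right) + 29054} = \frac{29209}{\left(42 + 7 \cdot 9\right) \left(-24\right) \left(-24\right) + 29054} = \frac{29209}{\left(42 + 63\right) \left(-24\right) \left(-24\right) + 29054} = \frac{29209}{105 \left(-24\right) \left(-24\right) + 29054} = \frac{29209}{\left(-2520\right) \left(-24\right) + 29054} = \frac{29209}{60480 + 29054} = \frac{29209}{89534}$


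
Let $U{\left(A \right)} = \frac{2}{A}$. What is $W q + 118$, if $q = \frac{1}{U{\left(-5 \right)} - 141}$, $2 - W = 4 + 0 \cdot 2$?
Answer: $\frac{83436}{707} \approx 118.01$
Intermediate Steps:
$W = -2$ ($W = 2 - \left(4 + 0 \cdot 2\right) = 2 - \left(4 + 0\right) = 2 - 4 = -2$)
$q = - \frac{5}{707}$ ($q = \frac{1}{\frac{2}{-5} - 141} = \frac{1}{2 \left(- \frac{1}{5}\right) - 141} = \frac{1}{- \frac{2}{5} - 141} = \frac{1}{- \frac{707}{5}} = - \frac{5}{707} \approx -0.0070721$)
$W q + 118 = \left(-2\right) \left(- \frac{5}{707}\right) + 118 = \frac{10}{707} + 118 = \frac{83436}{707}$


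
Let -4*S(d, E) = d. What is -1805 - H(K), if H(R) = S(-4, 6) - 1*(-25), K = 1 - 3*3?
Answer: -1831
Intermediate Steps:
S(d, E) = -d/4
K = -8 (K = 1 - 9 = -8)
H(R) = 26 (H(R) = -1/4*(-4) - 1*(-25) = 1 + 25 = 26)
-1805 - H(K) = -1805 - 1*26 = -1805 - 26 = -1831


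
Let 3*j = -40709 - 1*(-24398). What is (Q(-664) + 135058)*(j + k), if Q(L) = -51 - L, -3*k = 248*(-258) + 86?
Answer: 6456175877/3 ≈ 2.1521e+9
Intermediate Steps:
k = 63898/3 (k = -(248*(-258) + 86)/3 = -(-63984 + 86)/3 = -⅓*(-63898) = 63898/3 ≈ 21299.)
j = -5437 (j = (-40709 - 1*(-24398))/3 = (-40709 + 24398)/3 = (⅓)*(-16311) = -5437)
(Q(-664) + 135058)*(j + k) = ((-51 - 1*(-664)) + 135058)*(-5437 + 63898/3) = ((-51 + 664) + 135058)*(47587/3) = (613 + 135058)*(47587/3) = 135671*(47587/3) = 6456175877/3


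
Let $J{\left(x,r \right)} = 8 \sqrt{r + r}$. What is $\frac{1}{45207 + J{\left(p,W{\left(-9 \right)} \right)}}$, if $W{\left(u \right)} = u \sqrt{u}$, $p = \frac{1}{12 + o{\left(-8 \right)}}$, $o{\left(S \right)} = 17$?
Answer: $\frac{1}{45207 + 24 \sqrt{6} \sqrt{- i}} \approx 2.21 \cdot 10^{-5} + 2.03 \cdot 10^{-8} i$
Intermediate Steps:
$p = \frac{1}{29}$ ($p = \frac{1}{12 + 17} = \frac{1}{29} \approx 0.034483$)
$W{\left(u \right)} = u^{\frac{3}{2}}$
$J{\left(x,r \right)} = 8 \sqrt{2} \sqrt{r}$ ($J{\left(x,r \right)} = 8 \sqrt{2 r} = 8 \sqrt{2} \sqrt{r}$)
$\frac{1}{45207 + J{\left(p,W{\left(-9 \right)} \right)}} = \frac{1}{45207 + 8 \sqrt{2} \sqrt{\left(-9\right)^{\frac{3}{2}}}} = \frac{1}{45207 + 8 \sqrt{2} \sqrt{- 27 i}} = \frac{1}{45207 + 8 \sqrt{2} \cdot 3 \sqrt{3} \sqrt{- i}} = \frac{1}{45207 + 24 \sqrt{6} \sqrt{- i}}$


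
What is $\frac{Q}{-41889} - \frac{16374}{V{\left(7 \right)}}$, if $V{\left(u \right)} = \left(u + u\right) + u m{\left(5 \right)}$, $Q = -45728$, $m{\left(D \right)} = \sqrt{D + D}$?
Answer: $\frac{228950258}{293223} - \frac{2729 \sqrt{10}}{7} \approx -452.03$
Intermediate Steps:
$m{\left(D \right)} = \sqrt{2} \sqrt{D}$ ($m{\left(D \right)} = \sqrt{2 D} = \sqrt{2} \sqrt{D}$)
$V{\left(u \right)} = 2 u + u \sqrt{10}$ ($V{\left(u \right)} = \left(u + u\right) + u \sqrt{2} \sqrt{5} = 2 u + u \sqrt{10}$)
$\frac{Q}{-41889} - \frac{16374}{V{\left(7 \right)}} = - \frac{45728}{-41889} - \frac{16374}{7 \left(2 + \sqrt{10}\right)} = \left(-45728\right) \left(- \frac{1}{41889}\right) - \frac{16374}{14 + 7 \sqrt{10}} = \frac{45728}{41889} - \frac{16374}{14 + 7 \sqrt{10}}$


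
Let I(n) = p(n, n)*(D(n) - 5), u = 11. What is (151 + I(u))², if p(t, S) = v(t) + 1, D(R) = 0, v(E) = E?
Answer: 8281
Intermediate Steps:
p(t, S) = 1 + t (p(t, S) = t + 1 = 1 + t)
I(n) = -5 - 5*n (I(n) = (1 + n)*(0 - 5) = (1 + n)*(-5) = -5 - 5*n)
(151 + I(u))² = (151 + (-5 - 5*11))² = (151 + (-5 - 55))² = (151 - 60)² = 91² = 8281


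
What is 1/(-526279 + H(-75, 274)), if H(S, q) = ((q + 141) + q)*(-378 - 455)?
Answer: -1/1100216 ≈ -9.0891e-7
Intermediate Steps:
H(S, q) = -117453 - 1666*q (H(S, q) = ((141 + q) + q)*(-833) = (141 + 2*q)*(-833) = -117453 - 1666*q)
1/(-526279 + H(-75, 274)) = 1/(-526279 + (-117453 - 1666*274)) = 1/(-526279 + (-117453 - 456484)) = 1/(-526279 - 573937) = 1/(-1100216) = -1/1100216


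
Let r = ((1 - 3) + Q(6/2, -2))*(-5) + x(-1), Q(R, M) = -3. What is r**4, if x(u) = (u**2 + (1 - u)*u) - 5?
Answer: 130321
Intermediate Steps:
x(u) = -5 + u**2 + u*(1 - u) (x(u) = (u**2 + u*(1 - u)) - 5 = -5 + u**2 + u*(1 - u))
r = 19 (r = ((1 - 3) - 3)*(-5) + (-5 - 1) = (-2 - 3)*(-5) - 6 = -5*(-5) - 6 = 25 - 6 = 19)
r**4 = 19**4 = 130321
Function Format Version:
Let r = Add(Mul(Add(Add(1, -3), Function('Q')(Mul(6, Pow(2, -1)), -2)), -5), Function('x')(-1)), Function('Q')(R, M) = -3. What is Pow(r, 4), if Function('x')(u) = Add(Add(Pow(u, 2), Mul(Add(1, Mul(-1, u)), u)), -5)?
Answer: 130321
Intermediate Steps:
Function('x')(u) = Add(-5, Pow(u, 2), Mul(u, Add(1, Mul(-1, u)))) (Function('x')(u) = Add(Add(Pow(u, 2), Mul(u, Add(1, Mul(-1, u)))), -5) = Add(-5, Pow(u, 2), Mul(u, Add(1, Mul(-1, u)))))
r = 19 (r = Add(Mul(Add(Add(1, -3), -3), -5), Add(-5, -1)) = Add(Mul(Add(-2, -3), -5), -6) = Add(Mul(-5, -5), -6) = Add(25, -6) = 19)
Pow(r, 4) = Pow(19, 4) = 130321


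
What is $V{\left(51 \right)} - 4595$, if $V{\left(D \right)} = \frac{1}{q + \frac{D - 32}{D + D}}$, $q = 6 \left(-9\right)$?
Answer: $- \frac{25222057}{5489} \approx -4595.0$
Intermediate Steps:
$q = -54$
$V{\left(D \right)} = \frac{1}{-54 + \frac{-32 + D}{2 D}}$ ($V{\left(D \right)} = \frac{1}{-54 + \frac{D - 32}{D + D}} = \frac{1}{-54 + \frac{-32 + D}{2 D}}$)
$V{\left(51 \right)} - 4595 = 2 \cdot 51 \frac{1}{-32 - 5457} - 4595 = 2 \cdot 51 \frac{1}{-5489} - 4595 = 2 \cdot 51 \left(- \frac{1}{5489}\right) - 4595 = - \frac{102}{5489} - 4595 = - \frac{25222057}{5489}$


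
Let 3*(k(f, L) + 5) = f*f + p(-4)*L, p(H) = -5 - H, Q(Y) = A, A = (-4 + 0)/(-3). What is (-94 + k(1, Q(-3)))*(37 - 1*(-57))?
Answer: -83848/9 ≈ -9316.4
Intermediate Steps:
A = 4/3 (A = -4*(-⅓) = 4/3 ≈ 1.3333)
Q(Y) = 4/3
k(f, L) = -5 - L/3 + f²/3 (k(f, L) = -5 + (f*f + (-5 - 1*(-4))*L)/3 = -5 + (f² + (-5 + 4)*L)/3 = -5 + (f² - L)/3 = -5 + (-L/3 + f²/3) = -5 - L/3 + f²/3)
(-94 + k(1, Q(-3)))*(37 - 1*(-57)) = (-94 + (-5 - ⅓*4/3 + (⅓)*1²))*(37 - 1*(-57)) = (-94 + (-5 - 4/9 + (⅓)*1))*(37 + 57) = (-94 + (-5 - 4/9 + ⅓))*94 = (-94 - 46/9)*94 = -892/9*94 = -83848/9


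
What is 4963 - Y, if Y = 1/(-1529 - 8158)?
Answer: 48076582/9687 ≈ 4963.0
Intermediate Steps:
Y = -1/9687 (Y = 1/(-9687) = -1/9687 ≈ -0.00010323)
4963 - Y = 4963 - 1*(-1/9687) = 4963 + 1/9687 = 48076582/9687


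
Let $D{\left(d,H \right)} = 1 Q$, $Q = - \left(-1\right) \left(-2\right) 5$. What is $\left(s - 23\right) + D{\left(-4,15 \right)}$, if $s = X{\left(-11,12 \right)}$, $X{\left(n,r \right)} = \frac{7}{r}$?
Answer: $- \frac{389}{12} \approx -32.417$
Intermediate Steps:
$Q = -10$ ($Q = \left(-1\right) 2 \cdot 5 = \left(-2\right) 5 = -10$)
$s = \frac{7}{12} \approx 0.58333$
$D{\left(d,H \right)} = -10$ ($D{\left(d,H \right)} = 1 \left(-10\right) = -10$)
$\left(s - 23\right) + D{\left(-4,15 \right)} = \left(\frac{7}{12} - 23\right) - 10 = - \frac{269}{12} - 10 = - \frac{389}{12}$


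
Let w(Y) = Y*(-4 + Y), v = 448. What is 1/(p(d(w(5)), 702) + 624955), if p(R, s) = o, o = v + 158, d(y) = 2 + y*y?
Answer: 1/625561 ≈ 1.5986e-6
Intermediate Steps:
d(y) = 2 + y**2
o = 606 (o = 448 + 158 = 606)
p(R, s) = 606
1/(p(d(w(5)), 702) + 624955) = 1/(606 + 624955) = 1/625561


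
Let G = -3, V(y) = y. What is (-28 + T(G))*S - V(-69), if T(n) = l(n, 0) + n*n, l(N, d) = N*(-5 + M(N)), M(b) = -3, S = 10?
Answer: 119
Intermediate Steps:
l(N, d) = -8*N (l(N, d) = N*(-5 - 3) = N*(-8) = -8*N)
T(n) = n² - 8*n (T(n) = -8*n + n*n = -8*n + n² = n² - 8*n)
(-28 + T(G))*S - V(-69) = (-28 - 3*(-8 - 3))*10 - 1*(-69) = (-28 - 3*(-11))*10 + 69 = (-28 + 33)*10 + 69 = 5*10 + 69 = 50 + 69 = 119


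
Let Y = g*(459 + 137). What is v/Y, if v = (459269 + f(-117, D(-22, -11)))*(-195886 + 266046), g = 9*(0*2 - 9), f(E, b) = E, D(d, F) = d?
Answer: -8053526080/12069 ≈ -6.6729e+5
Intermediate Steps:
g = -81 (g = 9*(0 - 9) = 9*(-9) = -81)
Y = -48276 (Y = -81*(459 + 137) = -81*596 = -48276)
v = 32214104320 (v = (459269 - 117)*(-195886 + 266046) = 459152*70160 = 32214104320)
v/Y = 32214104320/(-48276) = 32214104320*(-1/48276) = -8053526080/12069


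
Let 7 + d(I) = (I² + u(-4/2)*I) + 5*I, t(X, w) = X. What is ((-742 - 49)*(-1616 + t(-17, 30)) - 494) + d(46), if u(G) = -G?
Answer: 1293640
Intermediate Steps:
d(I) = -7 + I² + 7*I (d(I) = -7 + ((I² + (-(-4)/2)*I) + 5*I) = -7 + ((I² + (-1*(-2))*I) + 5*I) = -7 + ((I² + 2*I) + 5*I) = -7 + (I² + 7*I) = -7 + I² + 7*I)
((-742 - 49)*(-1616 + t(-17, 30)) - 494) + d(46) = ((-742 - 49)*(-1616 - 17) - 494) + (-7 + 46² + 7*46) = (-791*(-1633) - 494) + (-7 + 2116 + 322) = (1291703 - 494) + 2431 = 1291209 + 2431 = 1293640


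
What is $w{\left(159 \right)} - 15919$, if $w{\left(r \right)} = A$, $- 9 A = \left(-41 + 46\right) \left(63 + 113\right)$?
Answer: $- \frac{144151}{9} \approx -16017.0$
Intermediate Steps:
$A = - \frac{880}{9}$ ($A = - \frac{\left(-41 + 46\right) \left(63 + 113\right)}{9} = - \frac{5 \cdot 176}{9} = \left(- \frac{1}{9}\right) 880 = - \frac{880}{9} \approx -97.778$)
$w{\left(r \right)} = - \frac{880}{9}$
$w{\left(159 \right)} - 15919 = - \frac{880}{9} - 15919 = - \frac{144151}{9}$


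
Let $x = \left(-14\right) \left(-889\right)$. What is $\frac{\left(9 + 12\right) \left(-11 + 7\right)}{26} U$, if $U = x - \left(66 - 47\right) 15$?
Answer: $- \frac{510762}{13} \approx -39289.0$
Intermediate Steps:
$x = 12446$
$U = 12161$ ($U = 12446 - \left(66 - 47\right) 15 = 12446 - 19 \cdot 15 = 12446 - 285 = 12161$)
$\frac{\left(9 + 12\right) \left(-11 + 7\right)}{26} U = \frac{\left(9 + 12\right) \left(-11 + 7\right)}{26} \cdot 12161 = 21 \left(-4\right) \frac{1}{26} \cdot 12161 = \left(-84\right) \frac{1}{26} \cdot 12161 = \left(- \frac{42}{13}\right) 12161 = - \frac{510762}{13}$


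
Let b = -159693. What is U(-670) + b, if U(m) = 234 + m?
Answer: -160129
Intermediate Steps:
U(-670) + b = (234 - 670) - 159693 = -436 - 159693 = -160129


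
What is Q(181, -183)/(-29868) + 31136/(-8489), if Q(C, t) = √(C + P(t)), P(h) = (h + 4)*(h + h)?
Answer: -31136/8489 - √65695/29868 ≈ -3.6764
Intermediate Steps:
P(h) = 2*h*(4 + h) (P(h) = (4 + h)*(2*h) = 2*h*(4 + h))
Q(C, t) = √(C + 2*t*(4 + t))
Q(181, -183)/(-29868) + 31136/(-8489) = √(181 + 2*(-183)*(4 - 183))/(-29868) + 31136/(-8489) = √(181 + 2*(-183)*(-179))*(-1/29868) + 31136*(-1/8489) = √(181 + 65514)*(-1/29868) - 31136/8489 = √65695*(-1/29868) - 31136/8489 = -√65695/29868 - 31136/8489 = -31136/8489 - √65695/29868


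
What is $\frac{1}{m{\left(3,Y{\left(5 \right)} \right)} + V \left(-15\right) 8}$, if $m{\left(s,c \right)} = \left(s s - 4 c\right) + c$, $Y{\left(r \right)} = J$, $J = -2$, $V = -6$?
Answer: $\frac{1}{735} \approx 0.0013605$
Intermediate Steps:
$Y{\left(r \right)} = -2$
$m{\left(s,c \right)} = s^{2} - 3 c$ ($m{\left(s,c \right)} = \left(s^{2} - 4 c\right) + c = s^{2} - 3 c$)
$\frac{1}{m{\left(3,Y{\left(5 \right)} \right)} + V \left(-15\right) 8} = \frac{1}{\left(3^{2} - -6\right) + \left(-6\right) \left(-15\right) 8} = \frac{1}{\left(9 + 6\right) + 90 \cdot 8} = \frac{1}{15 + 720} = \frac{1}{735}$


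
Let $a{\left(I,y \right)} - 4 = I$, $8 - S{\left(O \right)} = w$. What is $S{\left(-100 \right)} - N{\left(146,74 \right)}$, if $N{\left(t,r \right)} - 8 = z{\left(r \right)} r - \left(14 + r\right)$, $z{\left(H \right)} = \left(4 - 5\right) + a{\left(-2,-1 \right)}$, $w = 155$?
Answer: $-141$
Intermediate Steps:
$S{\left(O \right)} = -147$ ($S{\left(O \right)} = 8 - 155 = -147$)
$a{\left(I,y \right)} = 4 + I$
$z{\left(H \right)} = 1$ ($z{\left(H \right)} = \left(4 - 5\right) + \left(4 - 2\right) = -1 + 2 = 1$)
$N{\left(t,r \right)} = -6$ ($N{\left(t,r \right)} = 8 + \left(1 r - \left(14 + r\right)\right) = 8 + \left(r - \left(14 + r\right)\right) = 8 - 14 = -6$)
$S{\left(-100 \right)} - N{\left(146,74 \right)} = -147 - -6 = -147 + 6 = -141$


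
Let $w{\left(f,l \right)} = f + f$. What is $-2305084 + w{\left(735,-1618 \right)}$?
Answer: $-2303614$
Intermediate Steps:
$w{\left(f,l \right)} = 2 f$
$-2305084 + w{\left(735,-1618 \right)} = -2305084 + 2 \cdot 735 = -2305084 + 1470 = -2303614$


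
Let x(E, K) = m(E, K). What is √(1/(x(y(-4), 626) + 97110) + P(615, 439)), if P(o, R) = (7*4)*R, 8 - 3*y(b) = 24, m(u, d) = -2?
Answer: √28978278363749/48554 ≈ 110.87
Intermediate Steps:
y(b) = -16/3 (y(b) = 8/3 - ⅓*24 = 8/3 - 8 = -16/3)
x(E, K) = -2
P(o, R) = 28*R
√(1/(x(y(-4), 626) + 97110) + P(615, 439)) = √(1/(-2 + 97110) + 28*439) = √(1/97108 + 12292) = √(1193651537/97108) = √28978278363749/48554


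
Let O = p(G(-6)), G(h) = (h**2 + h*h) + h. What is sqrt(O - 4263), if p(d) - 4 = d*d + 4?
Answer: sqrt(101) ≈ 10.050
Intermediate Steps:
G(h) = h + 2*h**2 (G(h) = (h**2 + h**2) + h = 2*h**2 + h = h + 2*h**2)
p(d) = 8 + d**2 (p(d) = 4 + (d*d + 4) = 4 + (d**2 + 4) = 4 + (4 + d**2) = 8 + d**2)
O = 4364 (O = 8 + (-6*(1 + 2*(-6)))**2 = 8 + (-6*(1 - 12))**2 = 8 + (-6*(-11))**2 = 8 + 66**2 = 8 + 4356 = 4364)
sqrt(O - 4263) = sqrt(4364 - 4263) = sqrt(101)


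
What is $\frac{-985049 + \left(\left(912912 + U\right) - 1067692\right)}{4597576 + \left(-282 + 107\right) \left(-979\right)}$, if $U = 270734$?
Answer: $- \frac{869095}{4768901} \approx -0.18224$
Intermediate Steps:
$\frac{-985049 + \left(\left(912912 + U\right) - 1067692\right)}{4597576 + \left(-282 + 107\right) \left(-979\right)} = \frac{-985049 + \left(\left(912912 + 270734\right) - 1067692\right)}{4597576 + \left(-282 + 107\right) \left(-979\right)} = \frac{-985049 + \left(1183646 - 1067692\right)}{4597576 - -171325} = \frac{-985049 + 115954}{4597576 + 171325} = - \frac{869095}{4768901}$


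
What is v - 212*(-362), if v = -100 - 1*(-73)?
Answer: 76717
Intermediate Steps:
v = -27 (v = -100 + 73 = -27)
v - 212*(-362) = -27 - 212*(-362) = -27 + 76744 = 76717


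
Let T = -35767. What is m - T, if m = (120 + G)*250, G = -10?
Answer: 63267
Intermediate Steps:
m = 27500 (m = (120 - 10)*250 = 110*250 = 27500)
m - T = 27500 - 1*(-35767) = 27500 + 35767 = 63267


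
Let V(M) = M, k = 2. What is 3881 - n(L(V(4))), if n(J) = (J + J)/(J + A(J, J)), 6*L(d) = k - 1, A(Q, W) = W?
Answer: 3880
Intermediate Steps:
L(d) = ⅙ (L(d) = (2 - 1)/6 = (⅙)*1 = ⅙)
n(J) = 1 (n(J) = (J + J)/(J + J) = (2*J)/((2*J)) = (2*J)*(1/(2*J)) = 1)
3881 - n(L(V(4))) = 3881 - 1*1 = 3881 - 1 = 3880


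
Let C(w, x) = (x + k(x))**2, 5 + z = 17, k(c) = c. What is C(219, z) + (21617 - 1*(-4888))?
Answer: 27081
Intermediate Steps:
z = 12 (z = -5 + 17 = 12)
C(w, x) = 4*x**2 (C(w, x) = (x + x)**2 = (2*x)**2 = 4*x**2)
C(219, z) + (21617 - 1*(-4888)) = 4*12**2 + (21617 - 1*(-4888)) = 4*144 + (21617 + 4888) = 576 + 26505 = 27081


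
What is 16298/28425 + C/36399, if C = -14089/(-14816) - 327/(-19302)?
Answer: 3141835387848841/5479355098157600 ≈ 0.57339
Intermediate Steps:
C = 46131785/47663072 (C = -14089*(-1/14816) - 327*(-1/19302) = 14089/14816 + 109/6434 = 46131785/47663072 ≈ 0.96787)
16298/28425 + C/36399 = 16298/28425 + (46131785/47663072)/36399 = 16298*(1/28425) + (46131785/47663072)*(1/36399) = 16298/28425 + 46131785/1734888157728 = 3141835387848841/5479355098157600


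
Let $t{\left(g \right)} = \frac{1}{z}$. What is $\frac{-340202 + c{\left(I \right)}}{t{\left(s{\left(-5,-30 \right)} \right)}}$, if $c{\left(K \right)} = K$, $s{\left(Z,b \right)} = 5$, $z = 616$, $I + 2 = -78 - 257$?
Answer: $-209772024$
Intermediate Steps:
$I = -337$ ($I = -2 - 335 = -337$)
$t{\left(g \right)} = \frac{1}{616}$
$\frac{-340202 + c{\left(I \right)}}{t{\left(s{\left(-5,-30 \right)} \right)}} = \left(-340202 - 337\right) \frac{1}{\frac{1}{616}} = \left(-340539\right) 616 = -209772024$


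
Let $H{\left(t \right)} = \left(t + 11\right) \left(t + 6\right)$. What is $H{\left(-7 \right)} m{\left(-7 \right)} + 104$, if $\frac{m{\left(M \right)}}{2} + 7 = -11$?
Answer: $248$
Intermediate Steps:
$H{\left(t \right)} = \left(6 + t\right) \left(11 + t\right)$ ($H{\left(t \right)} = \left(11 + t\right) \left(6 + t\right) = \left(6 + t\right) \left(11 + t\right)$)
$m{\left(M \right)} = -36$ ($m{\left(M \right)} = -14 + 2 \left(-11\right) = -14 - 22 = -36$)
$H{\left(-7 \right)} m{\left(-7 \right)} + 104 = \left(66 + \left(-7\right)^{2} + 17 \left(-7\right)\right) \left(-36\right) + 104 = \left(66 + 49 - 119\right) \left(-36\right) + 104 = \left(-4\right) \left(-36\right) + 104 = 144 + 104 = 248$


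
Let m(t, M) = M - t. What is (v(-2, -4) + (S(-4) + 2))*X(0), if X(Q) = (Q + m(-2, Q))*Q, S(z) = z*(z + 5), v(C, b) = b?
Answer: 0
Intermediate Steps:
S(z) = z*(5 + z)
X(Q) = Q*(2 + 2*Q) (X(Q) = (Q + (Q - 1*(-2)))*Q = (Q + (Q + 2))*Q = (Q + (2 + Q))*Q = (2 + 2*Q)*Q = Q*(2 + 2*Q))
(v(-2, -4) + (S(-4) + 2))*X(0) = (-4 + (-4*(5 - 4) + 2))*(2*0*(1 + 0)) = (-4 + (-4*1 + 2))*(2*0*1) = (-4 + (-4 + 2))*0 = (-4 - 2)*0 = -6*0 = 0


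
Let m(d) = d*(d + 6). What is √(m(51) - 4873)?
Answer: I*√1966 ≈ 44.34*I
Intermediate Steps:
m(d) = d*(6 + d)
√(m(51) - 4873) = √(51*(6 + 51) - 4873) = √(51*57 - 4873) = √(2907 - 4873) = √(-1966) = I*√1966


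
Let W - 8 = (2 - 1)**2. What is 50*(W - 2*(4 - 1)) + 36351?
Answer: 36501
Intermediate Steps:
W = 9 (W = 8 + (2 - 1)**2 = 8 + 1**2 = 8 + 1 = 9)
50*(W - 2*(4 - 1)) + 36351 = 50*(9 - 2*(4 - 1)) + 36351 = 50*(9 - 2*3) + 36351 = 50*(9 - 6) + 36351 = 50*3 + 36351 = 150 + 36351 = 36501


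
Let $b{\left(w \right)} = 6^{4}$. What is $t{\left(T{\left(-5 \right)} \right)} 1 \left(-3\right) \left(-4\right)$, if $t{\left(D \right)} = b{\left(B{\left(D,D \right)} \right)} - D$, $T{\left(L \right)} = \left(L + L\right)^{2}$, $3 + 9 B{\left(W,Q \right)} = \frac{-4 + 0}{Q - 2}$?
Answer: $14352$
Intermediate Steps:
$B{\left(W,Q \right)} = - \frac{1}{3} - \frac{4}{9 \left(-2 + Q\right)}$ ($B{\left(W,Q \right)} = - \frac{1}{3} + \frac{\left(-4 + 0\right) \frac{1}{Q - 2}}{9} = - \frac{1}{3} + \frac{\left(-4\right) \frac{1}{-2 + Q}}{9} = - \frac{1}{3} - \frac{4}{9 \left(-2 + Q\right)}$)
$b{\left(w \right)} = 1296$
$T{\left(L \right)} = 4 L^{2}$ ($T{\left(L \right)} = \left(2 L\right)^{2} = 4 L^{2}$)
$t{\left(D \right)} = 1296 - D$
$t{\left(T{\left(-5 \right)} \right)} 1 \left(-3\right) \left(-4\right) = \left(1296 - 4 \left(-5\right)^{2}\right) 1 \left(-3\right) \left(-4\right) = \left(1296 - 4 \cdot 25\right) \left(\left(-3\right) \left(-4\right)\right) = \left(1296 - 100\right) 12 = 1196 \cdot 12 = 14352$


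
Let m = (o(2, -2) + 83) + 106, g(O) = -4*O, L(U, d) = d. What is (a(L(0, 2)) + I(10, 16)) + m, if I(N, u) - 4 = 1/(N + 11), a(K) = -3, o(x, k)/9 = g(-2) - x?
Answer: 5125/21 ≈ 244.05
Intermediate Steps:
o(x, k) = 72 - 9*x (o(x, k) = 9*(-4*(-2) - x) = 9*(8 - x) = 72 - 9*x)
m = 243 (m = ((72 - 9*2) + 83) + 106 = ((72 - 18) + 83) + 106 = (54 + 83) + 106 = 137 + 106 = 243)
I(N, u) = 4 + 1/(11 + N) (I(N, u) = 4 + 1/(N + 11) = 4 + 1/(11 + N))
(a(L(0, 2)) + I(10, 16)) + m = (-3 + (45 + 4*10)/(11 + 10)) + 243 = (-3 + (45 + 40)/21) + 243 = (-3 + (1/21)*85) + 243 = (-3 + 85/21) + 243 = 22/21 + 243 = 5125/21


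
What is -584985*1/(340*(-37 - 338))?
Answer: 38999/8500 ≈ 4.5881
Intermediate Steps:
-584985*1/(340*(-37 - 338)) = -584985/((-375*340)) = -584985/(-127500) = -584985*(-1/127500) = 38999/8500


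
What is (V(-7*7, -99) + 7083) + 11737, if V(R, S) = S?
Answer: 18721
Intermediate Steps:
(V(-7*7, -99) + 7083) + 11737 = (-99 + 7083) + 11737 = 6984 + 11737 = 18721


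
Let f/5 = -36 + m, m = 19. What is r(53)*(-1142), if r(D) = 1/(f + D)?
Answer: 571/16 ≈ 35.688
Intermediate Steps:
f = -85 (f = 5*(-36 + 19) = 5*(-17) = -85)
r(D) = 1/(-85 + D)
r(53)*(-1142) = -1142/(-85 + 53) = -1142/(-32) = -1/32*(-1142) = 571/16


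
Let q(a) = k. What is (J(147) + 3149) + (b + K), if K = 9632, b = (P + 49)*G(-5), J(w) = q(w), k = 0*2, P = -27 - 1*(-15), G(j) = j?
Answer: 12596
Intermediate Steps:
P = -12 (P = -27 + 15 = -12)
k = 0
q(a) = 0
J(w) = 0
b = -185 (b = (-12 + 49)*(-5) = 37*(-5) = -185)
(J(147) + 3149) + (b + K) = (0 + 3149) + (-185 + 9632) = 3149 + 9447 = 12596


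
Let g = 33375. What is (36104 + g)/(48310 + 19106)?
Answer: 69479/67416 ≈ 1.0306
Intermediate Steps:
(36104 + g)/(48310 + 19106) = (36104 + 33375)/(48310 + 19106) = 69479/67416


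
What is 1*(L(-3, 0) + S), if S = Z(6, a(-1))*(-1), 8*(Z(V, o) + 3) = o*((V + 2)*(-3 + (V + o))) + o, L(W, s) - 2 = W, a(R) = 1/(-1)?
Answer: 33/8 ≈ 4.1250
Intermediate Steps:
a(R) = -1
L(W, s) = 2 + W
Z(V, o) = -3 + o/8 + o*(2 + V)*(-3 + V + o)/8 (Z(V, o) = -3 + (o*((V + 2)*(-3 + (V + o))) + o)/8 = -3 + (o*((2 + V)*(-3 + V + o)) + o)/8 = -3 + (o*(2 + V)*(-3 + V + o) + o)/8 = -3 + (o + o*(2 + V)*(-3 + V + o))/8 = -3 + (o/8 + o*(2 + V)*(-3 + V + o)/8) = -3 + o/8 + o*(2 + V)*(-3 + V + o)/8)
S = 41/8 (S = (-3 - 5/8*(-1) + (¼)*(-1)² - ⅛*6*(-1) + (⅛)*6*(-1)² + (⅛)*(-1)*6²)*(-1) = (-3 + 5/8 + (¼)*1 + ¾ + (⅛)*6*1 + (⅛)*(-1)*36)*(-1) = (-3 + 5/8 + ¼ + ¾ + ¾ - 9/2)*(-1) = -41/8*(-1) = 41/8 ≈ 5.1250)
1*(L(-3, 0) + S) = 1*((2 - 3) + 41/8) = 1*(-1 + 41/8) = 1*(33/8) = 33/8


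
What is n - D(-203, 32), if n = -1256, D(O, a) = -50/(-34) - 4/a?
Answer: -170999/136 ≈ -1257.3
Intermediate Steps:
D(O, a) = 25/17 - 4/a (D(O, a) = -50*(-1/34) - 4/a = 25/17 - 4/a)
n - D(-203, 32) = -1256 - (25/17 - 4/32) = -1256 - (25/17 - 4*1/32) = -1256 - (25/17 - ⅛) = -1256 - 1*183/136 = -1256 - 183/136 = -170999/136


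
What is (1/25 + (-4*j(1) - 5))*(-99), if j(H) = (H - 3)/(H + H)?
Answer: 2376/25 ≈ 95.040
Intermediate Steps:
j(H) = (-3 + H)/(2*H) (j(H) = (-3 + H)/((2*H)) = (-3 + H)*(1/(2*H)) = (-3 + H)/(2*H))
(1/25 + (-4*j(1) - 5))*(-99) = (1/25 + (-2*(-3 + 1)/1 - 5))*(-99) = (1/25 + (-2*(-2) - 5))*(-99) = (1/25 + (-4*(-1) - 5))*(-99) = (1/25 + (4 - 5))*(-99) = (1/25 - 1)*(-99) = -24/25*(-99) = 2376/25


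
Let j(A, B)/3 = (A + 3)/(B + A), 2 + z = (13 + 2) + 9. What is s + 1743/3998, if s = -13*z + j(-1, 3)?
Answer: -1129691/3998 ≈ -282.56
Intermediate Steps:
z = 22 (z = -2 + ((13 + 2) + 9) = -2 + (15 + 9) = -2 + 24 = 22)
j(A, B) = 3*(3 + A)/(A + B) (j(A, B) = 3*((A + 3)/(B + A)) = 3*((3 + A)/(A + B)) = 3*(3 + A)/(A + B))
s = -283 (s = -13*22 + 3*(3 - 1)/(-1 + 3) = -286 + 3*2/2 = -286 + 3*(½)*2 = -286 + 3 = -283)
s + 1743/3998 = -283 + 1743/3998 = -1129691/3998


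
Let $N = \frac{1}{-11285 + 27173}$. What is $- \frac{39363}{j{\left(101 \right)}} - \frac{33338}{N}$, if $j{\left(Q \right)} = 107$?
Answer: $- \frac{56675172771}{107} \approx -5.2967 \cdot 10^{8}$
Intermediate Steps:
$N = \frac{1}{15888} \approx 6.2941 \cdot 10^{-5}$
$- \frac{39363}{j{\left(101 \right)}} - \frac{33338}{N} = - \frac{39363}{107} - 33338 \frac{1}{\frac{1}{15888}} = \left(-39363\right) \frac{1}{107} - 529674144 = - \frac{39363}{107} - 529674144 = - \frac{56675172771}{107}$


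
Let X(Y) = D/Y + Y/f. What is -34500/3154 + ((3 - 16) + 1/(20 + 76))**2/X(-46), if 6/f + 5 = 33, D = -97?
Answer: -833608899439/71052504576 ≈ -11.732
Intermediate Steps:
f = 3/14 (f = 6/(-5 + 33) = 6/28 = 6*(1/28) = 3/14 ≈ 0.21429)
X(Y) = -97/Y + 14*Y/3 (X(Y) = -97/Y + Y/(3/14) = -97/Y + Y*(14/3) = -97/Y + 14*Y/3)
-34500/3154 + ((3 - 16) + 1/(20 + 76))**2/X(-46) = -34500/3154 + ((3 - 16) + 1/(20 + 76))**2/(-97/(-46) + (14/3)*(-46)) = -34500*1/3154 + (-13 + 1/96)**2/(-97*(-1/46) - 644/3) = -17250/1577 + (-13 + 1/96)**2/(97/46 - 644/3) = -17250/1577 + (-1247/96)**2/(-29333/138) = -17250/1577 + (1555009/9216)*(-138/29333) = -17250/1577 - 35765207/45055488 = -833608899439/71052504576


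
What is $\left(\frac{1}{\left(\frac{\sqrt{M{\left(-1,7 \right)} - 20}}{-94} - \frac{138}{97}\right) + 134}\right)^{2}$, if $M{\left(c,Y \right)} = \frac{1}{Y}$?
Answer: $\frac{4073758276}{\left(8461880 - 97 i \sqrt{973}\right)^{2}} \approx 5.6893 \cdot 10^{-5} + 4.0687 \cdot 10^{-8} i$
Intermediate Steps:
$\left(\frac{1}{\left(\frac{\sqrt{M{\left(-1,7 \right)} - 20}}{-94} - \frac{138}{97}\right) + 134}\right)^{2} = \left(\frac{1}{\left(\frac{\sqrt{\frac{1}{7} - 20}}{-94} - \frac{138}{97}\right) + 134}\right)^{2} = \left(\frac{1}{\left(\sqrt{\frac{1}{7} - 20} \left(- \frac{1}{94}\right) - \frac{138}{97}\right) + 134}\right)^{2} = \left(\frac{1}{\left(\sqrt{- \frac{139}{7}} \left(- \frac{1}{94}\right) - \frac{138}{97}\right) + 134}\right)^{2} = \left(\frac{1}{\left(\frac{i \sqrt{973}}{7} \left(- \frac{1}{94}\right) - \frac{138}{97}\right) + 134}\right)^{2} = \left(\frac{1}{\left(- \frac{i \sqrt{973}}{658} - \frac{138}{97}\right) + 134}\right)^{2} = \left(\frac{1}{\left(- \frac{138}{97} - \frac{i \sqrt{973}}{658}\right) + 134}\right)^{2} = \left(\frac{1}{\frac{12860}{97} - \frac{i \sqrt{973}}{658}}\right)^{2} = \frac{1}{\left(\frac{12860}{97} - \frac{i \sqrt{973}}{658}\right)^{2}}$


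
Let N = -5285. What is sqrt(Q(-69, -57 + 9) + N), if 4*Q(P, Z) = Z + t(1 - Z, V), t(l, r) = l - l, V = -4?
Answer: I*sqrt(5297) ≈ 72.781*I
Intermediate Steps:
t(l, r) = 0
Q(P, Z) = Z/4 (Q(P, Z) = (Z + 0)/4 = Z/4)
sqrt(Q(-69, -57 + 9) + N) = sqrt((-57 + 9)/4 - 5285) = sqrt((1/4)*(-48) - 5285) = sqrt(-12 - 5285) = sqrt(-5297) = I*sqrt(5297)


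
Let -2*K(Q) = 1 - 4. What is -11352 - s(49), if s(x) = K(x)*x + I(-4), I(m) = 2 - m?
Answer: -22863/2 ≈ -11432.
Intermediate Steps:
K(Q) = 3/2 (K(Q) = -(1 - 4)/2 = -½*(-3) = 3/2)
s(x) = 6 + 3*x/2 (s(x) = 3*x/2 + (2 - 1*(-4)) = 3*x/2 + (2 + 4) = 3*x/2 + 6 = 6 + 3*x/2)
-11352 - s(49) = -11352 - (6 + (3/2)*49) = -11352 - (6 + 147/2) = -11352 - 1*159/2 = -11352 - 159/2 = -22863/2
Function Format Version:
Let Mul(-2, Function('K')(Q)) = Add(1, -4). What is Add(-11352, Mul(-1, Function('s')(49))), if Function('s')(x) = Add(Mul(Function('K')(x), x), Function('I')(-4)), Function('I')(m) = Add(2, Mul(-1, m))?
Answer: Rational(-22863, 2) ≈ -11432.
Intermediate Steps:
Function('K')(Q) = Rational(3, 2) (Function('K')(Q) = Mul(Rational(-1, 2), Add(1, -4)) = Mul(Rational(-1, 2), -3) = Rational(3, 2))
Function('s')(x) = Add(6, Mul(Rational(3, 2), x)) (Function('s')(x) = Add(Mul(Rational(3, 2), x), Add(2, Mul(-1, -4))) = Add(Mul(Rational(3, 2), x), Add(2, 4)) = Add(Mul(Rational(3, 2), x), 6) = Add(6, Mul(Rational(3, 2), x)))
Add(-11352, Mul(-1, Function('s')(49))) = Add(-11352, Mul(-1, Add(6, Mul(Rational(3, 2), 49)))) = Add(-11352, Mul(-1, Add(6, Rational(147, 2)))) = Add(-11352, Mul(-1, Rational(159, 2))) = Add(-11352, Rational(-159, 2)) = Rational(-22863, 2)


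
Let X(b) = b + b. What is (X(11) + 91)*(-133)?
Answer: -15029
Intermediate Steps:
X(b) = 2*b
(X(11) + 91)*(-133) = (2*11 + 91)*(-133) = (22 + 91)*(-133) = 113*(-133) = -15029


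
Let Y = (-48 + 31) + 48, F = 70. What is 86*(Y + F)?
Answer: 8686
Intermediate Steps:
Y = 31 (Y = -17 + 48 = 31)
86*(Y + F) = 86*(31 + 70) = 86*101 = 8686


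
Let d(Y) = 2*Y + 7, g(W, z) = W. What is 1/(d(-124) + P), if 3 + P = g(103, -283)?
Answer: -1/141 ≈ -0.0070922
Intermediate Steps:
d(Y) = 7 + 2*Y
P = 100 (P = -3 + 103 = 100)
1/(d(-124) + P) = 1/((7 + 2*(-124)) + 100) = 1/((7 - 248) + 100) = 1/(-241 + 100) = 1/(-141) = -1/141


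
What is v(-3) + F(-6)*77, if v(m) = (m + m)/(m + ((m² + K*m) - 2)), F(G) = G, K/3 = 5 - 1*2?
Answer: -10620/23 ≈ -461.74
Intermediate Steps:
K = 9 (K = 3*(5 - 1*2) = 3*(5 - 2) = 3*3 = 9)
v(m) = 2*m/(-2 + m² + 10*m) (v(m) = (m + m)/(m + ((m² + 9*m) - 2)) = (2*m)/(m + (-2 + m² + 9*m)) = (2*m)/(-2 + m² + 10*m) = 2*m/(-2 + m² + 10*m))
v(-3) + F(-6)*77 = 2*(-3)/(-2 + (-3)² + 10*(-3)) - 6*77 = 2*(-3)/(-2 + 9 - 30) - 462 = 2*(-3)/(-23) - 462 = 2*(-3)*(-1/23) - 462 = 6/23 - 462 = -10620/23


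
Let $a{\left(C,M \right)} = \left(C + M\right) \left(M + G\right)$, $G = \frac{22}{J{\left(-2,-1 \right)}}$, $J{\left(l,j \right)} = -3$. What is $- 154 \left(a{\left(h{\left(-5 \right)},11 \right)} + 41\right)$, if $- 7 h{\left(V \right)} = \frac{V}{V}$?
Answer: $- \frac{37334}{3} \approx -12445.0$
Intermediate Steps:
$h{\left(V \right)} = - \frac{1}{7}$ ($h{\left(V \right)} = - \frac{V \frac{1}{V}}{7} = \left(- \frac{1}{7}\right) 1 = - \frac{1}{7}$)
$G = - \frac{22}{3}$ ($G = \frac{22}{-3} = 22 \left(- \frac{1}{3}\right) = - \frac{22}{3} \approx -7.3333$)
$a{\left(C,M \right)} = \left(- \frac{22}{3} + M\right) \left(C + M\right)$ ($a{\left(C,M \right)} = \left(C + M\right) \left(M - \frac{22}{3}\right) = \left(C + M\right) \left(- \frac{22}{3} + M\right) = \left(- \frac{22}{3} + M\right) \left(C + M\right)$)
$- 154 \left(a{\left(h{\left(-5 \right)},11 \right)} + 41\right) = - 154 \left(\left(11^{2} - - \frac{22}{21} - \frac{242}{3} - \frac{11}{7}\right) + 41\right) = - 154 \left(\left(121 + \frac{22}{21} - \frac{242}{3} - \frac{11}{7}\right) + 41\right) = - 154 \left(\frac{836}{21} + 41\right) = \left(-154\right) \frac{1697}{21} = - \frac{37334}{3}$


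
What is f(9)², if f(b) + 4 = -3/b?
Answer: 169/9 ≈ 18.778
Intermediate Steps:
f(b) = -4 - 3/b
f(9)² = (-4 - 3/9)² = (-4 - 3*⅑)² = (-4 - ⅓)² = (-13/3)² = 169/9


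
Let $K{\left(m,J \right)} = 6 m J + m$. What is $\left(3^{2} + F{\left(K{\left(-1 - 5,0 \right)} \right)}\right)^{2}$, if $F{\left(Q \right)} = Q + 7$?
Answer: $100$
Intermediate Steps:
$K{\left(m,J \right)} = m + 6 J m$ ($K{\left(m,J \right)} = 6 J m + m = m + 6 J m$)
$F{\left(Q \right)} = 7 + Q$
$\left(3^{2} + F{\left(K{\left(-1 - 5,0 \right)} \right)}\right)^{2} = \left(3^{2} + \left(7 + \left(-1 - 5\right) \left(1 + 6 \cdot 0\right)\right)\right)^{2} = \left(9 + \left(7 - 6 \left(1 + 0\right)\right)\right)^{2} = \left(9 + \left(7 - 6\right)\right)^{2} = \left(9 + 1\right)^{2} = 10^{2} = 100$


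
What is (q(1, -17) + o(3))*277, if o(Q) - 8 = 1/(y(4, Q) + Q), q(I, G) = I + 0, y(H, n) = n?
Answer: 15235/6 ≈ 2539.2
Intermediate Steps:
q(I, G) = I
o(Q) = 8 + 1/(2*Q) (o(Q) = 8 + 1/(Q + Q) = 8 + 1/(2*Q))
(q(1, -17) + o(3))*277 = (1 + (8 + (½)/3))*277 = (1 + (8 + (½)*(⅓)))*277 = (1 + (8 + ⅙))*277 = (1 + 49/6)*277 = (55/6)*277 = 15235/6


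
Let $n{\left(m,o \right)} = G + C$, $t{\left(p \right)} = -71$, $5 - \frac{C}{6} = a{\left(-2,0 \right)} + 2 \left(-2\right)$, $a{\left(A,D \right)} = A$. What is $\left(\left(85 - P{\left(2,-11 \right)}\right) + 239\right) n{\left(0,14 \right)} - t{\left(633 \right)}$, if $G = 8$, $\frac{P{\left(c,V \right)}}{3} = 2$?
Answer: $23603$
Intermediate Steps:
$P{\left(c,V \right)} = 6$ ($P{\left(c,V \right)} = 3 \cdot 2 = 6$)
$C = 66$ ($C = 30 - 6 \left(-2 + 2 \left(-2\right)\right) = 30 - 6 \left(-2 - 4\right) = 30 - -36 = 30 + 36 = 66$)
$n{\left(m,o \right)} = 74$ ($n{\left(m,o \right)} = 8 + 66 = 74$)
$\left(\left(85 - P{\left(2,-11 \right)}\right) + 239\right) n{\left(0,14 \right)} - t{\left(633 \right)} = \left(\left(85 - 6\right) + 239\right) 74 - -71 = \left(\left(85 - 6\right) + 239\right) 74 + 71 = \left(79 + 239\right) 74 + 71 = 318 \cdot 74 + 71 = 23532 + 71 = 23603$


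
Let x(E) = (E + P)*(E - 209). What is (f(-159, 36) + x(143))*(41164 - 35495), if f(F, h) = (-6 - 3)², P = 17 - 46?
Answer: -42194367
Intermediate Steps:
P = -29
x(E) = (-209 + E)*(-29 + E) (x(E) = (E - 29)*(E - 209) = (-29 + E)*(-209 + E) = (-209 + E)*(-29 + E))
f(F, h) = 81 (f(F, h) = (-9)² = 81)
(f(-159, 36) + x(143))*(41164 - 35495) = (81 + (6061 + 143² - 238*143))*(41164 - 35495) = (81 + (6061 + 20449 - 34034))*5669 = (81 - 7524)*5669 = -7443*5669 = -42194367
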